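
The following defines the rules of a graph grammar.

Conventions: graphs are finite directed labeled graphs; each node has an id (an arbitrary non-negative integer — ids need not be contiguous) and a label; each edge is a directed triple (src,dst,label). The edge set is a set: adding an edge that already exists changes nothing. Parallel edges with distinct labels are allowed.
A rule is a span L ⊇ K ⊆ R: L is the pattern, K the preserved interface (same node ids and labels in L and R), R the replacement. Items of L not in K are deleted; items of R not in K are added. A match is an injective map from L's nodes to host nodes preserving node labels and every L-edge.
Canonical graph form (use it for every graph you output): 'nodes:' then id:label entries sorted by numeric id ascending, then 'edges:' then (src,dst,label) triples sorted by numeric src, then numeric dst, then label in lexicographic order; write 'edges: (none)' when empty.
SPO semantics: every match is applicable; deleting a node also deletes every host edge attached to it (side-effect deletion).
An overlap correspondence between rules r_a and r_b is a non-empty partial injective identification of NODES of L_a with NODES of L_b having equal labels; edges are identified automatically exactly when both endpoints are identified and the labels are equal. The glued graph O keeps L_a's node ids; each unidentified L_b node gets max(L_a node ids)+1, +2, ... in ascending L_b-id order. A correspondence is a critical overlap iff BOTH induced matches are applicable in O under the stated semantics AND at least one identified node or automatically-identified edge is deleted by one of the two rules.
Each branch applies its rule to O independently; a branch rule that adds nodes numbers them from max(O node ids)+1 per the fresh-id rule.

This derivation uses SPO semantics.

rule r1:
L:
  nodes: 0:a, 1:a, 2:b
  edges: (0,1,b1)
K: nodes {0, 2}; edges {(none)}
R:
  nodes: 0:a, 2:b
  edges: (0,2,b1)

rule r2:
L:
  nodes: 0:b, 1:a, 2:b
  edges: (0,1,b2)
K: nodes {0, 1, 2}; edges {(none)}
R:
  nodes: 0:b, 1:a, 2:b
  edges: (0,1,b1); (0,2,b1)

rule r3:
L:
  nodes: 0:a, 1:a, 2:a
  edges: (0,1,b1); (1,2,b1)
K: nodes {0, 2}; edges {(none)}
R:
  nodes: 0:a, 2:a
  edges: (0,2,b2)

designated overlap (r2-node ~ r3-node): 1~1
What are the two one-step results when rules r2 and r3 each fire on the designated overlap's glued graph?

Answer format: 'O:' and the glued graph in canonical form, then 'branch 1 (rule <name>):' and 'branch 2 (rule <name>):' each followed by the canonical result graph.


O:
nodes: 0:b, 1:a, 2:b, 3:a, 4:a
edges: (0,1,b2); (1,4,b1); (3,1,b1)
branch 1 (rule r2):
nodes: 0:b, 1:a, 2:b, 3:a, 4:a
edges: (0,1,b1); (0,2,b1); (1,4,b1); (3,1,b1)
branch 2 (rule r3):
nodes: 0:b, 2:b, 3:a, 4:a
edges: (3,4,b2)


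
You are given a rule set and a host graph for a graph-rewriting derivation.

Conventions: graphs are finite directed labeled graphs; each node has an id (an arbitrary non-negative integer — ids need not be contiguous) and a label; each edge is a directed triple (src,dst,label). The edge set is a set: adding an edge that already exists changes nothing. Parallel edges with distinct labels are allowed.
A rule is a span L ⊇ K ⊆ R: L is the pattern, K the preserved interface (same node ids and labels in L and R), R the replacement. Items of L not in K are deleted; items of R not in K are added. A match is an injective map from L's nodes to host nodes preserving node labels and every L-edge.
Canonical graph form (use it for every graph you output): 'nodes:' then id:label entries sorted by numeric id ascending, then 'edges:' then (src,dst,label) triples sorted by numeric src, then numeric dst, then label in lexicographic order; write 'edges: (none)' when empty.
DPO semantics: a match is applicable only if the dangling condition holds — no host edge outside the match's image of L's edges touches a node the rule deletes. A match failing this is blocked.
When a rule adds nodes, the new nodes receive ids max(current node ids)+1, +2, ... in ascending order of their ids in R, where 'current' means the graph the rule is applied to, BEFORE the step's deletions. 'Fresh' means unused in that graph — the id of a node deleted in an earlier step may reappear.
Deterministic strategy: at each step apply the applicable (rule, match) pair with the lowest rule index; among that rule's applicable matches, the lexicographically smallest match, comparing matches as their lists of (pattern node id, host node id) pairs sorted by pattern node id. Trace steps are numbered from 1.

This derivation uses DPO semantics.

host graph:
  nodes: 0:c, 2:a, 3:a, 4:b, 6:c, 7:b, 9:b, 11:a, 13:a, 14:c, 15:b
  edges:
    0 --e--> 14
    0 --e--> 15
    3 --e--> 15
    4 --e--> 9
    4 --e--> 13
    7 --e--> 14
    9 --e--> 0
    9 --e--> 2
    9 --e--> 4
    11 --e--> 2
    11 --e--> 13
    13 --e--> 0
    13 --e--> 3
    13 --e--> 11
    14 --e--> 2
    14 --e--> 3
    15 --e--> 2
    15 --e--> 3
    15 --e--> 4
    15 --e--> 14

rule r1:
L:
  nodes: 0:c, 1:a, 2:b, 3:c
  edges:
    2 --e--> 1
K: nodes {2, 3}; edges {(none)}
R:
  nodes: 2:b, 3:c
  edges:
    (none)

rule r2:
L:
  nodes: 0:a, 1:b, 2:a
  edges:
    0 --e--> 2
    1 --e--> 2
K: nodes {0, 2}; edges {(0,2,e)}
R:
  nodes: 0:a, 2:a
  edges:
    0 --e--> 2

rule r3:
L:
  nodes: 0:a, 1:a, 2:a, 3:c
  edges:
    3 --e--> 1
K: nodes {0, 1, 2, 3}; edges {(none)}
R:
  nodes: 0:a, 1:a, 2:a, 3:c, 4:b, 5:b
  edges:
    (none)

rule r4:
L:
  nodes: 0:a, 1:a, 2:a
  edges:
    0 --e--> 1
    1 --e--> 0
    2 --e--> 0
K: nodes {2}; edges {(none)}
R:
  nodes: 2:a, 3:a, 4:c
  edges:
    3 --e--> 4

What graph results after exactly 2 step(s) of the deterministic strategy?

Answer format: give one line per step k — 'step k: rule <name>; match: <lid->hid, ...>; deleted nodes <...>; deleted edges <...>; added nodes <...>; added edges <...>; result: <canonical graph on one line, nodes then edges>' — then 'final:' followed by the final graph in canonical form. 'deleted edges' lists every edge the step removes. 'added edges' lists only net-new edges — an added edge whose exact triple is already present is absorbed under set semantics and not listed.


step 1: rule r3; match: 0->2, 1->3, 2->11, 3->14; deleted nodes (none); deleted edges (14,3,e); added nodes 16, 17; added edges (none); result: nodes: 0:c, 2:a, 3:a, 4:b, 6:c, 7:b, 9:b, 11:a, 13:a, 14:c, 15:b, 16:b, 17:b edges: (0,14,e); (0,15,e); (3,15,e); (4,9,e); (4,13,e); (7,14,e); (9,0,e); (9,2,e); (9,4,e); (11,2,e); (11,13,e); (13,0,e); (13,3,e); (13,11,e); (14,2,e); (15,2,e); (15,3,e); (15,4,e); (15,14,e)
step 2: rule r3; match: 0->3, 1->2, 2->11, 3->14; deleted nodes (none); deleted edges (14,2,e); added nodes 18, 19; added edges (none); result: nodes: 0:c, 2:a, 3:a, 4:b, 6:c, 7:b, 9:b, 11:a, 13:a, 14:c, 15:b, 16:b, 17:b, 18:b, 19:b edges: (0,14,e); (0,15,e); (3,15,e); (4,9,e); (4,13,e); (7,14,e); (9,0,e); (9,2,e); (9,4,e); (11,2,e); (11,13,e); (13,0,e); (13,3,e); (13,11,e); (15,2,e); (15,3,e); (15,4,e); (15,14,e)
final:
nodes: 0:c, 2:a, 3:a, 4:b, 6:c, 7:b, 9:b, 11:a, 13:a, 14:c, 15:b, 16:b, 17:b, 18:b, 19:b
edges: (0,14,e); (0,15,e); (3,15,e); (4,9,e); (4,13,e); (7,14,e); (9,0,e); (9,2,e); (9,4,e); (11,2,e); (11,13,e); (13,0,e); (13,3,e); (13,11,e); (15,2,e); (15,3,e); (15,4,e); (15,14,e)


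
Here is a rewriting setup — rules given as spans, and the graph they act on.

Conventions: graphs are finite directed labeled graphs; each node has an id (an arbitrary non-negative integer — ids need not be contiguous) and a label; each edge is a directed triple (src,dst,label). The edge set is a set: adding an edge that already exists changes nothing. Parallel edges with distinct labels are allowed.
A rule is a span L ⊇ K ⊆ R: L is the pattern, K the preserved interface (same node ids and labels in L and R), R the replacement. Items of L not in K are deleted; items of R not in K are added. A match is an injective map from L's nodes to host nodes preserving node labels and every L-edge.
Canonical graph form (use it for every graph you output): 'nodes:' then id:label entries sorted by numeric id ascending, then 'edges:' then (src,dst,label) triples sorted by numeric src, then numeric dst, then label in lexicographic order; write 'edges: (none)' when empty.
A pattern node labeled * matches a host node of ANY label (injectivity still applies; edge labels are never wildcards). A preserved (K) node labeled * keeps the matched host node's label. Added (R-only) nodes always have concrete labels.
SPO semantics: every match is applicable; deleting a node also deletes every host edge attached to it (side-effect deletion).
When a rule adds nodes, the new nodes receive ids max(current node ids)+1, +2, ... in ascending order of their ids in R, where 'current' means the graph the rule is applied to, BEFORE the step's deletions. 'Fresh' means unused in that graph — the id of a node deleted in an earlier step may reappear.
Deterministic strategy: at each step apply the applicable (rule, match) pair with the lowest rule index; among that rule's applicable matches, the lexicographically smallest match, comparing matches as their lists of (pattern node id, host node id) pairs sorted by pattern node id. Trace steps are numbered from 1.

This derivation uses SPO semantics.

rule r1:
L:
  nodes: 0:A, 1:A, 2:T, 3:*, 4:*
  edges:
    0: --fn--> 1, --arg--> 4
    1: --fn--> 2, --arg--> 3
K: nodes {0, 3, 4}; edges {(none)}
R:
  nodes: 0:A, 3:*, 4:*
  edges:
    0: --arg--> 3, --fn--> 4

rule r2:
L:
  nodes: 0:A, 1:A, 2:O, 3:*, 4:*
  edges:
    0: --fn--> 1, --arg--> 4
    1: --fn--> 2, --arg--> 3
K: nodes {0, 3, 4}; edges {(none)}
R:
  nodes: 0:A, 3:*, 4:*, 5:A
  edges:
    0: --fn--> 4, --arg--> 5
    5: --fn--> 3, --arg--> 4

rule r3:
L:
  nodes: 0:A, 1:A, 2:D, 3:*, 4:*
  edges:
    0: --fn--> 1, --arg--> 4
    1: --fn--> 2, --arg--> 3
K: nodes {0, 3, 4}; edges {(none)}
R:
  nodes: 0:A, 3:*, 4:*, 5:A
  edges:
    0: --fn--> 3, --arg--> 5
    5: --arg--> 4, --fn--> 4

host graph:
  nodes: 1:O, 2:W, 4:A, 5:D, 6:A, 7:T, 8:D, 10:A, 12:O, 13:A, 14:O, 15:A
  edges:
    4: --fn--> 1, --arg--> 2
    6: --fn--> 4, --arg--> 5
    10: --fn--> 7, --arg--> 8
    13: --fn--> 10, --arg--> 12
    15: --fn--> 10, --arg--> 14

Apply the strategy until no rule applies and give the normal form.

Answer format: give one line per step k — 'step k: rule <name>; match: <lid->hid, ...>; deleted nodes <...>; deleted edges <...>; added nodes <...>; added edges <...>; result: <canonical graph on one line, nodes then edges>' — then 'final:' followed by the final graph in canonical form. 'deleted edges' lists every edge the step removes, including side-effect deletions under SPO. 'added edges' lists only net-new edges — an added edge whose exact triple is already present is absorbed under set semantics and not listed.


step 1: rule r1; match: 0->13, 1->10, 2->7, 3->8, 4->12; deleted nodes 7, 10; deleted edges (10,7,fn); (10,8,arg); (13,10,fn); (13,12,arg); (15,10,fn); added nodes (none); added edges (13,8,arg); (13,12,fn); result: nodes: 1:O, 2:W, 4:A, 5:D, 6:A, 8:D, 12:O, 13:A, 14:O, 15:A edges: (4,1,fn); (4,2,arg); (6,4,fn); (6,5,arg); (13,8,arg); (13,12,fn); (15,14,arg)
step 2: rule r2; match: 0->6, 1->4, 2->1, 3->2, 4->5; deleted nodes 1, 4; deleted edges (4,1,fn); (4,2,arg); (6,4,fn); (6,5,arg); added nodes 16; added edges (6,5,fn); (6,16,arg); (16,2,fn); (16,5,arg); result: nodes: 2:W, 5:D, 6:A, 8:D, 12:O, 13:A, 14:O, 15:A, 16:A edges: (6,5,fn); (6,16,arg); (13,8,arg); (13,12,fn); (15,14,arg); (16,2,fn); (16,5,arg)
final:
nodes: 2:W, 5:D, 6:A, 8:D, 12:O, 13:A, 14:O, 15:A, 16:A
edges: (6,5,fn); (6,16,arg); (13,8,arg); (13,12,fn); (15,14,arg); (16,2,fn); (16,5,arg)


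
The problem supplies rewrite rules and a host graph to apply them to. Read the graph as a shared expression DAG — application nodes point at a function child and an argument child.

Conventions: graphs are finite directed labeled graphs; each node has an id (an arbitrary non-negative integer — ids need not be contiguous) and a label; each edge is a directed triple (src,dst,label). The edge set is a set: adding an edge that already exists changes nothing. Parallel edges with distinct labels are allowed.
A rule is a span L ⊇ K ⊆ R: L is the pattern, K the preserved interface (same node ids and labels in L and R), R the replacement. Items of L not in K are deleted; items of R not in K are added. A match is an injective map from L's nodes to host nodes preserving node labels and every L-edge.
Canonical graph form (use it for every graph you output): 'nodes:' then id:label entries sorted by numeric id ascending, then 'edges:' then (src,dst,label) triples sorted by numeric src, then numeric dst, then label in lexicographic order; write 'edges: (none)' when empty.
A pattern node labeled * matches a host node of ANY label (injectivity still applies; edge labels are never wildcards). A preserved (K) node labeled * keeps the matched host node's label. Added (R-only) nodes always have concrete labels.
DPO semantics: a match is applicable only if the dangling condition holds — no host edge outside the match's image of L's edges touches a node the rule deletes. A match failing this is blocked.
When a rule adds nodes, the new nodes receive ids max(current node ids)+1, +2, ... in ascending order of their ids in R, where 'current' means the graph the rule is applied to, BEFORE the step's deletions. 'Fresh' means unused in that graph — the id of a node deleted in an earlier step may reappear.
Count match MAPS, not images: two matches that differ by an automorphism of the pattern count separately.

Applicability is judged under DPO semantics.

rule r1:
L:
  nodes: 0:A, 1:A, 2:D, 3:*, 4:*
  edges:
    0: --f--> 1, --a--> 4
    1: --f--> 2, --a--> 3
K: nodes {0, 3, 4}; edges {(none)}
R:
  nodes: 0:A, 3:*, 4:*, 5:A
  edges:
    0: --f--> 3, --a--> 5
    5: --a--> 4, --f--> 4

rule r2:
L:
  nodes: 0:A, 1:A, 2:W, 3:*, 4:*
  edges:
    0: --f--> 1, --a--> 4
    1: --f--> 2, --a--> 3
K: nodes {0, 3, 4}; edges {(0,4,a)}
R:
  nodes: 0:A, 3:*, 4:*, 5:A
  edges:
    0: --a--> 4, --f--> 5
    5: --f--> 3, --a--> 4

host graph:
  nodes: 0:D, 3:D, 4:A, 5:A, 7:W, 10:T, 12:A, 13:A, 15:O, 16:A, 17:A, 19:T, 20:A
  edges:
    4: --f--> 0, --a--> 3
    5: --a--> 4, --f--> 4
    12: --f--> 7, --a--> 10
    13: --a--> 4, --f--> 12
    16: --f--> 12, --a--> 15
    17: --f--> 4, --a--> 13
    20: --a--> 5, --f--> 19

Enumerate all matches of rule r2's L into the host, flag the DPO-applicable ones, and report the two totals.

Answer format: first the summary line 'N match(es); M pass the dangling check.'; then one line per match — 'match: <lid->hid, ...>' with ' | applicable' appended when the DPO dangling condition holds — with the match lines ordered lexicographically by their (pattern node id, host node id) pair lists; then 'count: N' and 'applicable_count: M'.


2 match(es); 0 pass the dangling check.
match: 0->13, 1->12, 2->7, 3->10, 4->4
match: 0->16, 1->12, 2->7, 3->10, 4->15
count: 2
applicable_count: 0


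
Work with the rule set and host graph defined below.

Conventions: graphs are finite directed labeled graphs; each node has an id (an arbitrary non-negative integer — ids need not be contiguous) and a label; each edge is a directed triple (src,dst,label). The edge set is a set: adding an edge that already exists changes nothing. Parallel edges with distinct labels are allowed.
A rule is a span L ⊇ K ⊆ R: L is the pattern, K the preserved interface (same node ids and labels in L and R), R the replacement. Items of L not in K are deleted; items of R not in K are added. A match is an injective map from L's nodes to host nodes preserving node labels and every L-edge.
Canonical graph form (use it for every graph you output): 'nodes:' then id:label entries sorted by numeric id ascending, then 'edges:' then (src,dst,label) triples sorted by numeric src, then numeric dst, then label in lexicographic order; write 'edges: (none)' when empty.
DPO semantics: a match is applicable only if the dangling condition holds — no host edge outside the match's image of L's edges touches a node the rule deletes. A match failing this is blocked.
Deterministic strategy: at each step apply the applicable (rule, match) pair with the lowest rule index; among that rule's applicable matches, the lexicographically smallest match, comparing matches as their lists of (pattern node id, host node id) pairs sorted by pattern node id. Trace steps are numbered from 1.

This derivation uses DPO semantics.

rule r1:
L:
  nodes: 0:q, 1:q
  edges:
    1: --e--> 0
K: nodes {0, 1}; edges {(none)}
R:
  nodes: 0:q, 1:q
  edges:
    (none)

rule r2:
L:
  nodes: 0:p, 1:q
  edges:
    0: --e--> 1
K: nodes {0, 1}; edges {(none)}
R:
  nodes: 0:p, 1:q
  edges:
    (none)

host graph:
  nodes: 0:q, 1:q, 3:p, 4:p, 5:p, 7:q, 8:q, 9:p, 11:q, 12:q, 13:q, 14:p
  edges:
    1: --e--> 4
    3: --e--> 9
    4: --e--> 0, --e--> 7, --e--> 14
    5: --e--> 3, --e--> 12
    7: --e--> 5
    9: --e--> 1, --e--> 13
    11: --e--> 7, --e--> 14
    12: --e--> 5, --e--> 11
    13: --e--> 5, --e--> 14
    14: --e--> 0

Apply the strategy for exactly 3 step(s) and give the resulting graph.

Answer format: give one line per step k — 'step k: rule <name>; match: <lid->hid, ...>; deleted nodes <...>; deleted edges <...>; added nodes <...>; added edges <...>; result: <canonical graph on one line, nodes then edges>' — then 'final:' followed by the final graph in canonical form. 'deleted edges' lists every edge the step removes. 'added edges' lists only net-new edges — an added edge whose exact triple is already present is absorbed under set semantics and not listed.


step 1: rule r1; match: 0->7, 1->11; deleted nodes (none); deleted edges (11,7,e); added nodes (none); added edges (none); result: nodes: 0:q, 1:q, 3:p, 4:p, 5:p, 7:q, 8:q, 9:p, 11:q, 12:q, 13:q, 14:p edges: (1,4,e); (3,9,e); (4,0,e); (4,7,e); (4,14,e); (5,3,e); (5,12,e); (7,5,e); (9,1,e); (9,13,e); (11,14,e); (12,5,e); (12,11,e); (13,5,e); (13,14,e); (14,0,e)
step 2: rule r1; match: 0->11, 1->12; deleted nodes (none); deleted edges (12,11,e); added nodes (none); added edges (none); result: nodes: 0:q, 1:q, 3:p, 4:p, 5:p, 7:q, 8:q, 9:p, 11:q, 12:q, 13:q, 14:p edges: (1,4,e); (3,9,e); (4,0,e); (4,7,e); (4,14,e); (5,3,e); (5,12,e); (7,5,e); (9,1,e); (9,13,e); (11,14,e); (12,5,e); (13,5,e); (13,14,e); (14,0,e)
step 3: rule r2; match: 0->4, 1->0; deleted nodes (none); deleted edges (4,0,e); added nodes (none); added edges (none); result: nodes: 0:q, 1:q, 3:p, 4:p, 5:p, 7:q, 8:q, 9:p, 11:q, 12:q, 13:q, 14:p edges: (1,4,e); (3,9,e); (4,7,e); (4,14,e); (5,3,e); (5,12,e); (7,5,e); (9,1,e); (9,13,e); (11,14,e); (12,5,e); (13,5,e); (13,14,e); (14,0,e)
final:
nodes: 0:q, 1:q, 3:p, 4:p, 5:p, 7:q, 8:q, 9:p, 11:q, 12:q, 13:q, 14:p
edges: (1,4,e); (3,9,e); (4,7,e); (4,14,e); (5,3,e); (5,12,e); (7,5,e); (9,1,e); (9,13,e); (11,14,e); (12,5,e); (13,5,e); (13,14,e); (14,0,e)


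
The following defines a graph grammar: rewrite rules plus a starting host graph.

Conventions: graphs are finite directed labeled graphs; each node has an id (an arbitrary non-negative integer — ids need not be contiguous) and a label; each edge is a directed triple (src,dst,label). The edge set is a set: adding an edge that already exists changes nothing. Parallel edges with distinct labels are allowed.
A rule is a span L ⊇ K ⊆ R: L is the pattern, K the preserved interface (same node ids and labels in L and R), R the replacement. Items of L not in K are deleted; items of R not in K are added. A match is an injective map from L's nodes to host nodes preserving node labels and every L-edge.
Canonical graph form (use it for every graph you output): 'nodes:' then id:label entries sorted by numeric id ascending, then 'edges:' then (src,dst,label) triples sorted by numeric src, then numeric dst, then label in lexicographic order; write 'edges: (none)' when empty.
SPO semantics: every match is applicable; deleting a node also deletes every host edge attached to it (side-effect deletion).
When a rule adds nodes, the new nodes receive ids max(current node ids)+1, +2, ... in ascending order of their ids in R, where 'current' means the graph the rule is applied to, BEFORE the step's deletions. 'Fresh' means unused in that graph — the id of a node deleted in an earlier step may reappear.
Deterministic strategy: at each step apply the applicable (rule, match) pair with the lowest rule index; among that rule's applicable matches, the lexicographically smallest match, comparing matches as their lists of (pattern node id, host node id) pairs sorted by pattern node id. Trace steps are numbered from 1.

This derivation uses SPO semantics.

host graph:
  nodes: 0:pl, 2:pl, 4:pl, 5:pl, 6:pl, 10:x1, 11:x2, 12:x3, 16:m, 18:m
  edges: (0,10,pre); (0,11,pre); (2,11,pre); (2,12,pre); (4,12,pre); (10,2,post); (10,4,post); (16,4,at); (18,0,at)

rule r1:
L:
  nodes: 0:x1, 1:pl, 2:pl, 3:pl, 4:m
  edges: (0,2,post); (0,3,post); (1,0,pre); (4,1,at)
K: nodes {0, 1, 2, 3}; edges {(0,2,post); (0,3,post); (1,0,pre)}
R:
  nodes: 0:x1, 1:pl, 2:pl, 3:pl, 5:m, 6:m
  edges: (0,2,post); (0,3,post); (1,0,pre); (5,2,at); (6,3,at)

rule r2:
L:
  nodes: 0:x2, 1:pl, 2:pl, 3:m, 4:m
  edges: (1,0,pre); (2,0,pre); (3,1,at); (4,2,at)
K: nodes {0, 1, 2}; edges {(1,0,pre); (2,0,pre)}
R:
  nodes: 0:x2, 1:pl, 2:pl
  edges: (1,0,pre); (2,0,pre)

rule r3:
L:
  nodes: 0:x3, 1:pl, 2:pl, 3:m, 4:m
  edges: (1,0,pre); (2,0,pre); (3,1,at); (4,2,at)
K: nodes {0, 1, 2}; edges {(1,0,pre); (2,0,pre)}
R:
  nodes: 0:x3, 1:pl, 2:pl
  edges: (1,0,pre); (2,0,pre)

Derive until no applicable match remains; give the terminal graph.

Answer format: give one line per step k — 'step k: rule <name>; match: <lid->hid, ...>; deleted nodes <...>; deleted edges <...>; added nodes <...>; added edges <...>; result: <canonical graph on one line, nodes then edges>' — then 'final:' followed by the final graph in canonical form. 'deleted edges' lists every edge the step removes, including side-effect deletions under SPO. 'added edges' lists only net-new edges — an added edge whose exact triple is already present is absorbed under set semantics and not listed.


step 1: rule r1; match: 0->10, 1->0, 2->2, 3->4, 4->18; deleted nodes 18; deleted edges (18,0,at); added nodes 19, 20; added edges (19,2,at); (20,4,at); result: nodes: 0:pl, 2:pl, 4:pl, 5:pl, 6:pl, 10:x1, 11:x2, 12:x3, 16:m, 19:m, 20:m edges: (0,10,pre); (0,11,pre); (2,11,pre); (2,12,pre); (4,12,pre); (10,2,post); (10,4,post); (16,4,at); (19,2,at); (20,4,at)
step 2: rule r3; match: 0->12, 1->2, 2->4, 3->19, 4->16; deleted nodes 16, 19; deleted edges (16,4,at); (19,2,at); added nodes (none); added edges (none); result: nodes: 0:pl, 2:pl, 4:pl, 5:pl, 6:pl, 10:x1, 11:x2, 12:x3, 20:m edges: (0,10,pre); (0,11,pre); (2,11,pre); (2,12,pre); (4,12,pre); (10,2,post); (10,4,post); (20,4,at)
final:
nodes: 0:pl, 2:pl, 4:pl, 5:pl, 6:pl, 10:x1, 11:x2, 12:x3, 20:m
edges: (0,10,pre); (0,11,pre); (2,11,pre); (2,12,pre); (4,12,pre); (10,2,post); (10,4,post); (20,4,at)


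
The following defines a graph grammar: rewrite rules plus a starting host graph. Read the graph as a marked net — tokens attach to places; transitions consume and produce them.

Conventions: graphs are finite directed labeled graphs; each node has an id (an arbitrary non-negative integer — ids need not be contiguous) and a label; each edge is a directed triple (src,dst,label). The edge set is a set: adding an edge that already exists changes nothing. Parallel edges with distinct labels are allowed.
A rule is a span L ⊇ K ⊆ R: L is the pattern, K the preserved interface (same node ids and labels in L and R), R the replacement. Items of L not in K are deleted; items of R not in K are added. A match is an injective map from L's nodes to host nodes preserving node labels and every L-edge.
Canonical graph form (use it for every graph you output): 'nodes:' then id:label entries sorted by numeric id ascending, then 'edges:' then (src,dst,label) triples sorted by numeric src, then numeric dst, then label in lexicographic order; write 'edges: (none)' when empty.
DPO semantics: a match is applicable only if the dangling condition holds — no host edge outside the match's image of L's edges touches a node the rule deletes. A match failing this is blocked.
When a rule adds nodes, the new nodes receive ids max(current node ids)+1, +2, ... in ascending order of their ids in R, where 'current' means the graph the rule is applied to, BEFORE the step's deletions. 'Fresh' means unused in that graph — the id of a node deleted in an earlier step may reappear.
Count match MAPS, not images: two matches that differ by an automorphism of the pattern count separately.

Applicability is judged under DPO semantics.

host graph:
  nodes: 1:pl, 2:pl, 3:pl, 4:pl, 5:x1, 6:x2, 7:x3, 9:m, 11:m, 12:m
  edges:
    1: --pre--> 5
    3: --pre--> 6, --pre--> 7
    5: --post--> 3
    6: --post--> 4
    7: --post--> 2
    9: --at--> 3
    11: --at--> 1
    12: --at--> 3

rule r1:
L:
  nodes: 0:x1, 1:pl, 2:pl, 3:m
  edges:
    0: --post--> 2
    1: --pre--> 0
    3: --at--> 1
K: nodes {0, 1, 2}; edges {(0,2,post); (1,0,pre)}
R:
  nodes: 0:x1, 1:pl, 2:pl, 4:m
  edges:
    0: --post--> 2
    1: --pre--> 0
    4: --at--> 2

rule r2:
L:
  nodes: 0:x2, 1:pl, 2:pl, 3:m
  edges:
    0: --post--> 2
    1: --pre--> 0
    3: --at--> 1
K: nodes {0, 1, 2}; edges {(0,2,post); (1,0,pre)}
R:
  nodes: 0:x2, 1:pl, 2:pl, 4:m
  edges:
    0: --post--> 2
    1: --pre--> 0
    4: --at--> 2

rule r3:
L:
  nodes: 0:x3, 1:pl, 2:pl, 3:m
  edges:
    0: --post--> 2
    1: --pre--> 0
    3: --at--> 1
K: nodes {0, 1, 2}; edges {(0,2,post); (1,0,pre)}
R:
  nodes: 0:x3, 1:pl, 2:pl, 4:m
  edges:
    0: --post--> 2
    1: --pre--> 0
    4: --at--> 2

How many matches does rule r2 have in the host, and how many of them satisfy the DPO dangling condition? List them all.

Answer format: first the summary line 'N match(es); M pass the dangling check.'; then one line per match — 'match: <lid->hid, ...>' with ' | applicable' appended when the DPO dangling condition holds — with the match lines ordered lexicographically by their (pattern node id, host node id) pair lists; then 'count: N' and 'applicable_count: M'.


2 match(es); 2 pass the dangling check.
match: 0->6, 1->3, 2->4, 3->9 | applicable
match: 0->6, 1->3, 2->4, 3->12 | applicable
count: 2
applicable_count: 2


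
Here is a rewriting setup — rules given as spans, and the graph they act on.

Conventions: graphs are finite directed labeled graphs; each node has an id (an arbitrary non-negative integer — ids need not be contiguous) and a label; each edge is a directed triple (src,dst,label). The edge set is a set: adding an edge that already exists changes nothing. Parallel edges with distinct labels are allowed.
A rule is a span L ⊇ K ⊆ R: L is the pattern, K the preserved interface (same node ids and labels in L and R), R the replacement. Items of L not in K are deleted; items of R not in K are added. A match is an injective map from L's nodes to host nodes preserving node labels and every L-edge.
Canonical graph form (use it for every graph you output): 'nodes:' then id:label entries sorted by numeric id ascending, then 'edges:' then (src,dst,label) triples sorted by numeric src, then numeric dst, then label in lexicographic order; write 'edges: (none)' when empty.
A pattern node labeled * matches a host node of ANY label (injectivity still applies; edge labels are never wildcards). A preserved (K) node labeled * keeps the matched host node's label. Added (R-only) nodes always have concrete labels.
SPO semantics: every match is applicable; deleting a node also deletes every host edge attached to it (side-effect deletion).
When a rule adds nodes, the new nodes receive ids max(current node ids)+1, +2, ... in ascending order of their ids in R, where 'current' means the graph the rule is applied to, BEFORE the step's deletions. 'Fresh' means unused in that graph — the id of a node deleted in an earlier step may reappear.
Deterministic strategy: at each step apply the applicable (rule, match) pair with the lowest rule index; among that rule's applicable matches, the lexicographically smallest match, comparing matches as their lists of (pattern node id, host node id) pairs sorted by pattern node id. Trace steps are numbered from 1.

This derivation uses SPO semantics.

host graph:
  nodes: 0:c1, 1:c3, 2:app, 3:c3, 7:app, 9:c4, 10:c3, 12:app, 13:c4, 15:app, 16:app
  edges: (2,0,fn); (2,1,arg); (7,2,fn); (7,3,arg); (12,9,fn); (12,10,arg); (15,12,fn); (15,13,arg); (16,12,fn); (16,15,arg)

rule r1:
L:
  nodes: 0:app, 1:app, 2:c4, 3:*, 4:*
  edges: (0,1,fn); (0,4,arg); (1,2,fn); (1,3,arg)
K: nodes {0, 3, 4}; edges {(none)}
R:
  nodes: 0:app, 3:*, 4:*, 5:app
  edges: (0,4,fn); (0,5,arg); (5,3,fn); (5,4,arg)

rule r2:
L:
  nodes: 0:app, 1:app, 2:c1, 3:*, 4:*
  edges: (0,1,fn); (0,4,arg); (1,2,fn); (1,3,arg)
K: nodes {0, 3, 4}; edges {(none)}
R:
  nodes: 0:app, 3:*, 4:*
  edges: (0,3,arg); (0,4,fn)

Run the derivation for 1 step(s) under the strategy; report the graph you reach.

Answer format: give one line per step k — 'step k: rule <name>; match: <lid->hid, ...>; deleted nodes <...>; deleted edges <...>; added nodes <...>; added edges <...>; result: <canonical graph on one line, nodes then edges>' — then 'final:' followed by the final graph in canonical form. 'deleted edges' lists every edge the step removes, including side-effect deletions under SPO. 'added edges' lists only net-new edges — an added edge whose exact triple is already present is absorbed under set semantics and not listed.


step 1: rule r1; match: 0->15, 1->12, 2->9, 3->10, 4->13; deleted nodes 9, 12; deleted edges (12,9,fn); (12,10,arg); (15,12,fn); (15,13,arg); (16,12,fn); added nodes 17; added edges (15,13,fn); (15,17,arg); (17,10,fn); (17,13,arg); result: nodes: 0:c1, 1:c3, 2:app, 3:c3, 7:app, 10:c3, 13:c4, 15:app, 16:app, 17:app edges: (2,0,fn); (2,1,arg); (7,2,fn); (7,3,arg); (15,13,fn); (15,17,arg); (16,15,arg); (17,10,fn); (17,13,arg)
final:
nodes: 0:c1, 1:c3, 2:app, 3:c3, 7:app, 10:c3, 13:c4, 15:app, 16:app, 17:app
edges: (2,0,fn); (2,1,arg); (7,2,fn); (7,3,arg); (15,13,fn); (15,17,arg); (16,15,arg); (17,10,fn); (17,13,arg)


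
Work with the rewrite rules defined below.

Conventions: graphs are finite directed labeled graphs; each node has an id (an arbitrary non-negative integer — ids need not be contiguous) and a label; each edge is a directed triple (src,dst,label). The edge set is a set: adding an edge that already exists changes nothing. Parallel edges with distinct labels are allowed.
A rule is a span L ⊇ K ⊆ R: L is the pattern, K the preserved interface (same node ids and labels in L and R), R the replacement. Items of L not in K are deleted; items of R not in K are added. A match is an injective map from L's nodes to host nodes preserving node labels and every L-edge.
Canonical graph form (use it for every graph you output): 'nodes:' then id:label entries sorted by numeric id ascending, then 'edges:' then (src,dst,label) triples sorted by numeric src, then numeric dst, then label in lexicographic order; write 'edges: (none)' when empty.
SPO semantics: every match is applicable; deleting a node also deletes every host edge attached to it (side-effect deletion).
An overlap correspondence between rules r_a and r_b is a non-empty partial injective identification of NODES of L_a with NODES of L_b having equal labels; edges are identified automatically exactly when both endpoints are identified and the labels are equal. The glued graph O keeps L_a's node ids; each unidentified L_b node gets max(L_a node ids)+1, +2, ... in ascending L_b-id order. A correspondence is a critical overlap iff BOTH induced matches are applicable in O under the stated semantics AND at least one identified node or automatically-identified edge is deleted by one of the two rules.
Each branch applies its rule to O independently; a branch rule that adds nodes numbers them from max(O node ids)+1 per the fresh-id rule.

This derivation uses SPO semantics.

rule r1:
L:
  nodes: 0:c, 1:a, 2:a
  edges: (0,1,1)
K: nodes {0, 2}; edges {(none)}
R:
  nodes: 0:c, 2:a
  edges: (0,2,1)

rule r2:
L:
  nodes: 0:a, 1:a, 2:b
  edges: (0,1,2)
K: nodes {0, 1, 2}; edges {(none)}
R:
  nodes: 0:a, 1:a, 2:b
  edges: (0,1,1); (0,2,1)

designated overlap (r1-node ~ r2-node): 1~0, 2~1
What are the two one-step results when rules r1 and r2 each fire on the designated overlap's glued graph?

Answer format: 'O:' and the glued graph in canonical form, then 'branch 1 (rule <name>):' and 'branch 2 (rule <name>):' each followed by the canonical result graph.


O:
nodes: 0:c, 1:a, 2:a, 3:b
edges: (0,1,1); (1,2,2)
branch 1 (rule r1):
nodes: 0:c, 2:a, 3:b
edges: (0,2,1)
branch 2 (rule r2):
nodes: 0:c, 1:a, 2:a, 3:b
edges: (0,1,1); (1,2,1); (1,3,1)


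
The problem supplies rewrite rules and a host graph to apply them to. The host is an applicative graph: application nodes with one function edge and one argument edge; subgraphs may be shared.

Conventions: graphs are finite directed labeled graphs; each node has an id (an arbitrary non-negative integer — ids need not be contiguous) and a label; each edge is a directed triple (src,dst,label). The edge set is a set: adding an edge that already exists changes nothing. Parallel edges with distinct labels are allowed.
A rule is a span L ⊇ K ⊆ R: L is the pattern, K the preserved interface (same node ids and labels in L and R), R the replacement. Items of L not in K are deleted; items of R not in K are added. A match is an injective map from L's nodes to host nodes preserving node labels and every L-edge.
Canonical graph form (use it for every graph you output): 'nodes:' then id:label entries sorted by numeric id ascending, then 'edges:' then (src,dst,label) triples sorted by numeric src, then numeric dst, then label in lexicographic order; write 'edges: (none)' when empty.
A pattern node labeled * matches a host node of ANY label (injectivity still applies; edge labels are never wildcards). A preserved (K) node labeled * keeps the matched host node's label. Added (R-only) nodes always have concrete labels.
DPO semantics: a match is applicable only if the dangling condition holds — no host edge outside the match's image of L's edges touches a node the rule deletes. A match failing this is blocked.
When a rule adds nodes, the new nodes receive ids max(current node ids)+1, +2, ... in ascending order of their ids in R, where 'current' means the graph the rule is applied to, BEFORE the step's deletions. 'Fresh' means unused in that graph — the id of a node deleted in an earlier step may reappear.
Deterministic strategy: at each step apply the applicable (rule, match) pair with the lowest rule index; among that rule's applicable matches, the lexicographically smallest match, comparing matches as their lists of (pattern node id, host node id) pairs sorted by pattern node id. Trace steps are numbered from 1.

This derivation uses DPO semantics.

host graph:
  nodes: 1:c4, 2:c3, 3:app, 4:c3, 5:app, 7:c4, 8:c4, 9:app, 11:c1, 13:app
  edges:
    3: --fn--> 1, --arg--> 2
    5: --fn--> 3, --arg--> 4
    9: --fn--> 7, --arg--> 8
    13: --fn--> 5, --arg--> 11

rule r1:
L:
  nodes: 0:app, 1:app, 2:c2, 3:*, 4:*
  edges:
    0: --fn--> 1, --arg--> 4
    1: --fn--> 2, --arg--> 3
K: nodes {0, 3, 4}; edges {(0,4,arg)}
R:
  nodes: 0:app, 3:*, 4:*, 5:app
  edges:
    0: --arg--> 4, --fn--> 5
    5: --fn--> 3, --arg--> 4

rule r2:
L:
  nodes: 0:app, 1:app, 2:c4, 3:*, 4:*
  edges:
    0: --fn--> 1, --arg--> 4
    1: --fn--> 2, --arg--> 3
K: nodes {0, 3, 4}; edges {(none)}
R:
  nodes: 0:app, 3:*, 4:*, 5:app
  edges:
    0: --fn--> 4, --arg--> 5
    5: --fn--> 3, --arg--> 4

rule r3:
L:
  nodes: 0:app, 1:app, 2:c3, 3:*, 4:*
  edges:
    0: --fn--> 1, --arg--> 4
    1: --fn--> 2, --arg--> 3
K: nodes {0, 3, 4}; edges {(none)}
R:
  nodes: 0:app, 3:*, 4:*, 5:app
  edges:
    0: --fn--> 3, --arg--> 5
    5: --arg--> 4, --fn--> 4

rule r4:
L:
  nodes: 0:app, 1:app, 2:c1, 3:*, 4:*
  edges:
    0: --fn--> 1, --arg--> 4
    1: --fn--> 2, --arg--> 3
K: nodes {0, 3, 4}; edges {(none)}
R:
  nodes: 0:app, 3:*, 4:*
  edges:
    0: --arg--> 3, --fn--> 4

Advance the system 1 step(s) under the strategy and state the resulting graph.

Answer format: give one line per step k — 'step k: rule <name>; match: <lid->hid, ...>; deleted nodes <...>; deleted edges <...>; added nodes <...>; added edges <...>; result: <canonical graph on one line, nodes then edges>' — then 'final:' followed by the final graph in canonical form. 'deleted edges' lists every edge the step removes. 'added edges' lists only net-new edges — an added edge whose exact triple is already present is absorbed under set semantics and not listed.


step 1: rule r2; match: 0->5, 1->3, 2->1, 3->2, 4->4; deleted nodes 1, 3; deleted edges (3,1,fn); (3,2,arg); (5,3,fn); (5,4,arg); added nodes 14; added edges (5,4,fn); (5,14,arg); (14,2,fn); (14,4,arg); result: nodes: 2:c3, 4:c3, 5:app, 7:c4, 8:c4, 9:app, 11:c1, 13:app, 14:app edges: (5,4,fn); (5,14,arg); (9,7,fn); (9,8,arg); (13,5,fn); (13,11,arg); (14,2,fn); (14,4,arg)
final:
nodes: 2:c3, 4:c3, 5:app, 7:c4, 8:c4, 9:app, 11:c1, 13:app, 14:app
edges: (5,4,fn); (5,14,arg); (9,7,fn); (9,8,arg); (13,5,fn); (13,11,arg); (14,2,fn); (14,4,arg)


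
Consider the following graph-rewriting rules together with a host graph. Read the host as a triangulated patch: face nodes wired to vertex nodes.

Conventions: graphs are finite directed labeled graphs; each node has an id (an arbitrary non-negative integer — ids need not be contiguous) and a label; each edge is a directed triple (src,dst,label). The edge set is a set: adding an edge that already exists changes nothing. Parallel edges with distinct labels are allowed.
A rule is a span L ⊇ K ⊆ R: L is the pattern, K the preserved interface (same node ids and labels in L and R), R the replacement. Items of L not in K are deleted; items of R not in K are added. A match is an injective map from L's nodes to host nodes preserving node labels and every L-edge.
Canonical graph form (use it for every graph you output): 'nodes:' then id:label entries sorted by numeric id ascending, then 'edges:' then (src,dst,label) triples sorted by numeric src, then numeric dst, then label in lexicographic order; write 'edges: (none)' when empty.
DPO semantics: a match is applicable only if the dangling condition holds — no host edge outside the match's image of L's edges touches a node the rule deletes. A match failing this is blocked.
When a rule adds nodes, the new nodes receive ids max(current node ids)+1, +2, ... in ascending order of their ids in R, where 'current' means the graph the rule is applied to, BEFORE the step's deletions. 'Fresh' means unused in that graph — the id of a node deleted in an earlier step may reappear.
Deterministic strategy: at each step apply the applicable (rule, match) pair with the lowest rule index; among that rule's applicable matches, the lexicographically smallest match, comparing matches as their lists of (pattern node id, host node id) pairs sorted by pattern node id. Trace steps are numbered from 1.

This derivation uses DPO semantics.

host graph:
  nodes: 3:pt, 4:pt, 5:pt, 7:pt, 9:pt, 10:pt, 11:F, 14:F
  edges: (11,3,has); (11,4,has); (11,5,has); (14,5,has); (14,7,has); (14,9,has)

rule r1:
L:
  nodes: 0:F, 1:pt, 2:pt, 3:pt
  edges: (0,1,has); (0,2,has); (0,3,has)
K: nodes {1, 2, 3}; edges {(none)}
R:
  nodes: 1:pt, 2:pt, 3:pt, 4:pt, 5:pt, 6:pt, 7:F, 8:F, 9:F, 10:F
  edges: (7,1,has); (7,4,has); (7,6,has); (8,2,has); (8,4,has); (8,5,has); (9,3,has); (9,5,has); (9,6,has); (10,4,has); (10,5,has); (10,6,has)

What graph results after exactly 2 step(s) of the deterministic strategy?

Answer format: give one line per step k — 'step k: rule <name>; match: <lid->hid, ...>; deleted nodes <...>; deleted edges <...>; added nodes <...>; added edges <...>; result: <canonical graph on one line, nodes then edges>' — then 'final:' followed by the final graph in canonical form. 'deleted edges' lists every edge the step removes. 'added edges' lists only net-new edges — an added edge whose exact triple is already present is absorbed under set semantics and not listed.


step 1: rule r1; match: 0->11, 1->3, 2->4, 3->5; deleted nodes 11; deleted edges (11,3,has); (11,4,has); (11,5,has); added nodes 15, 16, 17, 18, 19, 20, 21; added edges (18,3,has); (18,15,has); (18,17,has); (19,4,has); (19,15,has); (19,16,has); (20,5,has); (20,16,has); (20,17,has); (21,15,has); (21,16,has); (21,17,has); result: nodes: 3:pt, 4:pt, 5:pt, 7:pt, 9:pt, 10:pt, 14:F, 15:pt, 16:pt, 17:pt, 18:F, 19:F, 20:F, 21:F edges: (14,5,has); (14,7,has); (14,9,has); (18,3,has); (18,15,has); (18,17,has); (19,4,has); (19,15,has); (19,16,has); (20,5,has); (20,16,has); (20,17,has); (21,15,has); (21,16,has); (21,17,has)
step 2: rule r1; match: 0->14, 1->5, 2->7, 3->9; deleted nodes 14; deleted edges (14,5,has); (14,7,has); (14,9,has); added nodes 22, 23, 24, 25, 26, 27, 28; added edges (25,5,has); (25,22,has); (25,24,has); (26,7,has); (26,22,has); (26,23,has); (27,9,has); (27,23,has); (27,24,has); (28,22,has); (28,23,has); (28,24,has); result: nodes: 3:pt, 4:pt, 5:pt, 7:pt, 9:pt, 10:pt, 15:pt, 16:pt, 17:pt, 18:F, 19:F, 20:F, 21:F, 22:pt, 23:pt, 24:pt, 25:F, 26:F, 27:F, 28:F edges: (18,3,has); (18,15,has); (18,17,has); (19,4,has); (19,15,has); (19,16,has); (20,5,has); (20,16,has); (20,17,has); (21,15,has); (21,16,has); (21,17,has); (25,5,has); (25,22,has); (25,24,has); (26,7,has); (26,22,has); (26,23,has); (27,9,has); (27,23,has); (27,24,has); (28,22,has); (28,23,has); (28,24,has)
final:
nodes: 3:pt, 4:pt, 5:pt, 7:pt, 9:pt, 10:pt, 15:pt, 16:pt, 17:pt, 18:F, 19:F, 20:F, 21:F, 22:pt, 23:pt, 24:pt, 25:F, 26:F, 27:F, 28:F
edges: (18,3,has); (18,15,has); (18,17,has); (19,4,has); (19,15,has); (19,16,has); (20,5,has); (20,16,has); (20,17,has); (21,15,has); (21,16,has); (21,17,has); (25,5,has); (25,22,has); (25,24,has); (26,7,has); (26,22,has); (26,23,has); (27,9,has); (27,23,has); (27,24,has); (28,22,has); (28,23,has); (28,24,has)
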